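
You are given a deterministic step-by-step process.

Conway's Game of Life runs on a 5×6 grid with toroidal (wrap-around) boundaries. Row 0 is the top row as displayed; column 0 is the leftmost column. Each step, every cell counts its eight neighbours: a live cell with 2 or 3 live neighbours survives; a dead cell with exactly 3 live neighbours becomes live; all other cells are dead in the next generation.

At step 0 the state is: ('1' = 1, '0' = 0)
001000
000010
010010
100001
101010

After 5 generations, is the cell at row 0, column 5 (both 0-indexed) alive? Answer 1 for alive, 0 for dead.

1

t=0: 001000
000010
010010
100001
101010
t=1: 010001
000100
100010
100110
100100
t=2: 101010
100011
000010
110110
111100
t=3: 001010
110010
010000
100010
000000
t=4: 010101
111101
010000
000000
000101
t=5: 010101
000101
010000
000000
101000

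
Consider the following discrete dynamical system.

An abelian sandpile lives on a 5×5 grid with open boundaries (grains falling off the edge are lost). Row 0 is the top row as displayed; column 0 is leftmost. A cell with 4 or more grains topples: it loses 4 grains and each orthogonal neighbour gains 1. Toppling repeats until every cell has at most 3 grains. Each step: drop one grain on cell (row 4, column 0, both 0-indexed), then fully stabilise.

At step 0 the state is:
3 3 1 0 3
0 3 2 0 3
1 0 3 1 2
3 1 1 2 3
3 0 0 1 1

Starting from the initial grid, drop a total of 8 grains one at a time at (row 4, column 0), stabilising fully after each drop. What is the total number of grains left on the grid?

[0] 3 3 1 0 3
0 3 2 0 3
1 0 3 1 2
3 1 1 2 3
3 0 0 1 1
[1] 3 3 1 0 3
0 3 2 0 3
2 0 3 1 2
0 2 1 2 3
1 1 0 1 1
[2] 3 3 1 0 3
0 3 2 0 3
2 0 3 1 2
0 2 1 2 3
2 1 0 1 1
[3] 3 3 1 0 3
0 3 2 0 3
2 0 3 1 2
0 2 1 2 3
3 1 0 1 1
[4] 3 3 1 0 3
0 3 2 0 3
2 0 3 1 2
1 2 1 2 3
0 2 0 1 1
[5] 3 3 1 0 3
0 3 2 0 3
2 0 3 1 2
1 2 1 2 3
1 2 0 1 1
[6] 3 3 1 0 3
0 3 2 0 3
2 0 3 1 2
1 2 1 2 3
2 2 0 1 1
[7] 3 3 1 0 3
0 3 2 0 3
2 0 3 1 2
1 2 1 2 3
3 2 0 1 1
[8] 3 3 1 0 3
0 3 2 0 3
2 0 3 1 2
2 2 1 2 3
0 3 0 1 1

41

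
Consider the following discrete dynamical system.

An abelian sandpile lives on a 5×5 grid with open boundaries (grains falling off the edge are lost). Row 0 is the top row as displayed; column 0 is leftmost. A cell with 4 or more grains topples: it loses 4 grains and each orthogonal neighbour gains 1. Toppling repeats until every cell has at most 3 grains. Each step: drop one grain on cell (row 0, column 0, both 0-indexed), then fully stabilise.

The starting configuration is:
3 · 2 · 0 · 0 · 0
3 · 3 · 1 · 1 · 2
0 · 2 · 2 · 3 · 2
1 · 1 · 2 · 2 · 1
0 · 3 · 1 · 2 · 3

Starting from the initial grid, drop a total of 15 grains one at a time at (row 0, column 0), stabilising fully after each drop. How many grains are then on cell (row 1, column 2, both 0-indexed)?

t=0: 3 · 2 · 0 · 0 · 0
3 · 3 · 1 · 1 · 2
0 · 2 · 2 · 3 · 2
1 · 1 · 2 · 2 · 1
0 · 3 · 1 · 2 · 3
t=1: 2 · 0 · 1 · 0 · 0
1 · 1 · 2 · 1 · 2
1 · 3 · 2 · 3 · 2
1 · 1 · 2 · 2 · 1
0 · 3 · 1 · 2 · 3
t=2: 3 · 0 · 1 · 0 · 0
1 · 1 · 2 · 1 · 2
1 · 3 · 2 · 3 · 2
1 · 1 · 2 · 2 · 1
0 · 3 · 1 · 2 · 3
t=3: 0 · 1 · 1 · 0 · 0
2 · 1 · 2 · 1 · 2
1 · 3 · 2 · 3 · 2
1 · 1 · 2 · 2 · 1
0 · 3 · 1 · 2 · 3
t=4: 1 · 1 · 1 · 0 · 0
2 · 1 · 2 · 1 · 2
1 · 3 · 2 · 3 · 2
1 · 1 · 2 · 2 · 1
0 · 3 · 1 · 2 · 3
t=5: 2 · 1 · 1 · 0 · 0
2 · 1 · 2 · 1 · 2
1 · 3 · 2 · 3 · 2
1 · 1 · 2 · 2 · 1
0 · 3 · 1 · 2 · 3
t=6: 3 · 1 · 1 · 0 · 0
2 · 1 · 2 · 1 · 2
1 · 3 · 2 · 3 · 2
1 · 1 · 2 · 2 · 1
0 · 3 · 1 · 2 · 3
t=7: 0 · 2 · 1 · 0 · 0
3 · 1 · 2 · 1 · 2
1 · 3 · 2 · 3 · 2
1 · 1 · 2 · 2 · 1
0 · 3 · 1 · 2 · 3
t=8: 1 · 2 · 1 · 0 · 0
3 · 1 · 2 · 1 · 2
1 · 3 · 2 · 3 · 2
1 · 1 · 2 · 2 · 1
0 · 3 · 1 · 2 · 3
t=9: 2 · 2 · 1 · 0 · 0
3 · 1 · 2 · 1 · 2
1 · 3 · 2 · 3 · 2
1 · 1 · 2 · 2 · 1
0 · 3 · 1 · 2 · 3
t=10: 3 · 2 · 1 · 0 · 0
3 · 1 · 2 · 1 · 2
1 · 3 · 2 · 3 · 2
1 · 1 · 2 · 2 · 1
0 · 3 · 1 · 2 · 3
t=11: 1 · 3 · 1 · 0 · 0
0 · 2 · 2 · 1 · 2
2 · 3 · 2 · 3 · 2
1 · 1 · 2 · 2 · 1
0 · 3 · 1 · 2 · 3
t=12: 2 · 3 · 1 · 0 · 0
0 · 2 · 2 · 1 · 2
2 · 3 · 2 · 3 · 2
1 · 1 · 2 · 2 · 1
0 · 3 · 1 · 2 · 3
t=13: 3 · 3 · 1 · 0 · 0
0 · 2 · 2 · 1 · 2
2 · 3 · 2 · 3 · 2
1 · 1 · 2 · 2 · 1
0 · 3 · 1 · 2 · 3
t=14: 1 · 0 · 2 · 0 · 0
1 · 3 · 2 · 1 · 2
2 · 3 · 2 · 3 · 2
1 · 1 · 2 · 2 · 1
0 · 3 · 1 · 2 · 3
t=15: 2 · 0 · 2 · 0 · 0
1 · 3 · 2 · 1 · 2
2 · 3 · 2 · 3 · 2
1 · 1 · 2 · 2 · 1
0 · 3 · 1 · 2 · 3

2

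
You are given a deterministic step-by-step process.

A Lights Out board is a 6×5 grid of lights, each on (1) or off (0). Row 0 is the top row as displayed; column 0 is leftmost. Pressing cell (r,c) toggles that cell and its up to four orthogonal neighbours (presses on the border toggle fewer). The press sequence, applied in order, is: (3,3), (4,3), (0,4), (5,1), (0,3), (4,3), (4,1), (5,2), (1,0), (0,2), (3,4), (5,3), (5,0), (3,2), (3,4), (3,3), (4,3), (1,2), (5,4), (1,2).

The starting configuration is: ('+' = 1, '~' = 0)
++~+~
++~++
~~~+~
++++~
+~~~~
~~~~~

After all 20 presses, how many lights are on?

k=0  ++~+~
++~++
~~~+~
++++~
+~~~~
~~~~~
k=1  ++~+~
++~++
~~~~~
++~~+
+~~+~
~~~~~
k=2  ++~+~
++~++
~~~~~
++~++
+~+~+
~~~+~
k=3  ++~~+
++~+~
~~~~~
++~++
+~+~+
~~~+~
k=4  ++~~+
++~+~
~~~~~
++~++
+++~+
++++~
k=5  ++++~
++~~~
~~~~~
++~++
+++~+
++++~
k=6  ++++~
++~~~
~~~~~
++~~+
++~+~
+++~~
k=7  ++++~
++~~~
~~~~~
+~~~+
~~++~
+~+~~
k=8  ++++~
++~~~
~~~~~
+~~~+
~~~+~
++~+~
k=9  ~+++~
~~~~~
+~~~~
+~~~+
~~~+~
++~+~
k=10  ~~~~~
~~+~~
+~~~~
+~~~+
~~~+~
++~+~
k=11  ~~~~~
~~+~~
+~~~+
+~~+~
~~~++
++~+~
k=12  ~~~~~
~~+~~
+~~~+
+~~+~
~~~~+
+++~+
k=13  ~~~~~
~~+~~
+~~~+
+~~+~
+~~~+
~~+~+
k=14  ~~~~~
~~+~~
+~+~+
+++~~
+~+~+
~~+~+
k=15  ~~~~~
~~+~~
+~+~~
+++++
+~+~~
~~+~+
k=16  ~~~~~
~~+~~
+~++~
++~~~
+~++~
~~+~+
k=17  ~~~~~
~~+~~
+~++~
++~+~
+~~~+
~~+++
k=18  ~~+~~
~+~+~
+~~+~
++~+~
+~~~+
~~+++
k=19  ~~+~~
~+~+~
+~~+~
++~+~
+~~~~
~~+~~
k=20  ~~~~~
~~+~~
+~++~
++~+~
+~~~~
~~+~~

9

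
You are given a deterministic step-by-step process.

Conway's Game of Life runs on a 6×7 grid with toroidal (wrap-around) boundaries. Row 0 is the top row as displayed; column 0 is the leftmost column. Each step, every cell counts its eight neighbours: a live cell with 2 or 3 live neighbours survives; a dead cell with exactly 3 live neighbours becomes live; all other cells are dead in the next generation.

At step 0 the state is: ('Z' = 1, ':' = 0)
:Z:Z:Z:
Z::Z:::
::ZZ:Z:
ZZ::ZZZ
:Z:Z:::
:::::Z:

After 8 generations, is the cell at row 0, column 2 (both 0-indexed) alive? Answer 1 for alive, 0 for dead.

0

k=0  :Z:Z:Z:
Z::Z:::
::ZZ:Z:
ZZ::ZZZ
:Z:Z:::
:::::Z:
k=1  ::Z:::Z
:Z:Z::Z
::ZZ:Z:
ZZ:::ZZ
:ZZ::::
:::::::
k=2  Z:Z::::
ZZ:ZZZZ
:::Z:Z:
Z::ZZZZ
:ZZ:::Z
:ZZ::::
k=3  ::::ZZ:
ZZ:Z:Z:
:Z:::::
ZZ:Z:::
::::Z:Z
:::Z:::
k=4  ::ZZ:ZZ
ZZZ::ZZ
::::Z:Z
ZZZ::::
Z:ZZZ::
:::Z:::
k=5  :::Z:Z:
:ZZ::::
:::Z:::
Z:Z:ZZZ
Z:::Z::
:Z:::ZZ
k=6  ZZ::ZZZ
::ZZZ::
Z::ZZZZ
ZZ::ZZZ
:::ZZ::
Z::::ZZ
k=7  :ZZ::::
::Z::::
:::::::
:ZZ::::
:Z:Z:::
:Z:Z:::
k=8  :Z:Z:::
:ZZ::::
:ZZ::::
:ZZ::::
ZZ:Z:::
ZZ:Z:::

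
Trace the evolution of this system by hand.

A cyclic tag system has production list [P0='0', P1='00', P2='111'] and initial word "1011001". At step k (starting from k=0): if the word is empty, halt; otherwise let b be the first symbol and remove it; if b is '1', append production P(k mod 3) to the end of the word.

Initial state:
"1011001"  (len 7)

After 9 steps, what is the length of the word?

7

t=0: "1011001"  (len 7)
t=1: "0110010"  (len 7)
t=2: "110010"  (len 6)
t=3: "10010111"  (len 8)
t=4: "00101110"  (len 8)
t=5: "0101110"  (len 7)
t=6: "101110"  (len 6)
t=7: "011100"  (len 6)
t=8: "11100"  (len 5)
t=9: "1100111"  (len 7)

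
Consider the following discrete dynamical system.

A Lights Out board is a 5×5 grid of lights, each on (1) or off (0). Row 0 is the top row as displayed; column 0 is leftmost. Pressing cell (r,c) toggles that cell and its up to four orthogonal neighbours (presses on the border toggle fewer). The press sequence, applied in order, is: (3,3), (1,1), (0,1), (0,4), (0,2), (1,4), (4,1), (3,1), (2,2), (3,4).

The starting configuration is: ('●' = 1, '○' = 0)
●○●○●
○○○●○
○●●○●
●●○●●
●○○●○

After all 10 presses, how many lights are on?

t=0: ●○●○●
○○○●○
○●●○●
●●○●●
●○○●○
t=1: ●○●○●
○○○●○
○●●●●
●●●○○
●○○○○
t=2: ●●●○●
●●●●○
○○●●●
●●●○○
●○○○○
t=3: ○○○○●
●○●●○
○○●●●
●●●○○
●○○○○
t=4: ○○○●○
●○●●●
○○●●●
●●●○○
●○○○○
t=5: ○●●○○
●○○●●
○○●●●
●●●○○
●○○○○
t=6: ○●●○●
●○○○○
○○●●○
●●●○○
●○○○○
t=7: ○●●○●
●○○○○
○○●●○
●○●○○
○●●○○
t=8: ○●●○●
●○○○○
○●●●○
○●○○○
○○●○○
t=9: ○●●○●
●○●○○
○○○○○
○●●○○
○○●○○
t=10: ○●●○●
●○●○○
○○○○●
○●●●●
○○●○●

12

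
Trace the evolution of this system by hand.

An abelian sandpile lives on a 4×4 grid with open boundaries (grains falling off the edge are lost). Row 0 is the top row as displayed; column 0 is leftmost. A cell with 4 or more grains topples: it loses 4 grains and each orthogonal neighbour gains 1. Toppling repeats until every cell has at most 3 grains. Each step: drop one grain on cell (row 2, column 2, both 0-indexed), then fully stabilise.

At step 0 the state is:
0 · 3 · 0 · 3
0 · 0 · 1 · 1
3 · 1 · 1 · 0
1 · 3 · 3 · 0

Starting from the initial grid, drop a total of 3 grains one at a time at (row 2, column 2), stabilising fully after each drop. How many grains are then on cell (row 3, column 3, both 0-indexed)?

1

gen 0: 0 · 3 · 0 · 3
0 · 0 · 1 · 1
3 · 1 · 1 · 0
1 · 3 · 3 · 0
gen 1: 0 · 3 · 0 · 3
0 · 0 · 1 · 1
3 · 1 · 2 · 0
1 · 3 · 3 · 0
gen 2: 0 · 3 · 0 · 3
0 · 0 · 1 · 1
3 · 1 · 3 · 0
1 · 3 · 3 · 0
gen 3: 0 · 3 · 0 · 3
0 · 0 · 2 · 1
3 · 3 · 1 · 1
2 · 0 · 1 · 1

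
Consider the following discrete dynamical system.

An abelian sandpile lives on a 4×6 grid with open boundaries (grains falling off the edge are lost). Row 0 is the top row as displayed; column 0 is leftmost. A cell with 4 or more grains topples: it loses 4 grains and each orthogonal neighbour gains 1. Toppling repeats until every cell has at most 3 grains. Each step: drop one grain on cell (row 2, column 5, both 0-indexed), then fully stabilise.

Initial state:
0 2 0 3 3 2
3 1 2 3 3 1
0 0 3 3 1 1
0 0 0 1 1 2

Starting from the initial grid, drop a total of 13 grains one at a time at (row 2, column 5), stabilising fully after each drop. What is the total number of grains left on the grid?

k=0  0 2 0 3 3 2
3 1 2 3 3 1
0 0 3 3 1 1
0 0 0 1 1 2
k=1  0 2 0 3 3 2
3 1 2 3 3 1
0 0 3 3 1 2
0 0 0 1 1 2
k=2  0 2 0 3 3 2
3 1 2 3 3 1
0 0 3 3 1 3
0 0 0 1 1 2
k=3  0 2 0 3 3 2
3 1 2 3 3 2
0 0 3 3 2 0
0 0 0 1 1 3
k=4  0 2 0 3 3 2
3 1 2 3 3 2
0 0 3 3 2 1
0 0 0 1 1 3
k=5  0 2 0 3 3 2
3 1 2 3 3 2
0 0 3 3 2 2
0 0 0 1 1 3
k=6  0 2 0 3 3 2
3 1 2 3 3 2
0 0 3 3 2 3
0 0 0 1 1 3
k=7  0 2 0 3 3 2
3 1 2 3 3 3
0 0 3 3 3 1
0 0 0 1 2 0
k=8  0 2 0 3 3 2
3 1 2 3 3 3
0 0 3 3 3 2
0 0 0 1 2 0
k=9  0 2 0 3 3 2
3 1 2 3 3 3
0 0 3 3 3 3
0 0 0 1 2 0
k=10  0 2 2 1 2 0
3 2 0 3 3 2
0 1 1 2 2 2
0 0 1 2 3 1
k=11  0 2 2 1 2 0
3 2 0 3 3 2
0 1 1 2 2 3
0 0 1 2 3 1
k=12  0 2 2 1 2 0
3 2 0 3 3 3
0 1 1 2 3 0
0 0 1 2 3 2
k=13  0 2 2 1 2 0
3 2 0 3 3 3
0 1 1 2 3 1
0 0 1 2 3 2

37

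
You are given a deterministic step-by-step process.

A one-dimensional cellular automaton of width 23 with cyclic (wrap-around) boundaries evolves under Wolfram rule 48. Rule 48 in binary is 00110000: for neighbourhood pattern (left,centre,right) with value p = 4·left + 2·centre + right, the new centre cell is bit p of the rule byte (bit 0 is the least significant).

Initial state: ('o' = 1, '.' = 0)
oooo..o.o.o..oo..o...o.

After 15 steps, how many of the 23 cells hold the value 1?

step 0: oooo..o.o.o..oo..o...o.
step 1: ....o..o.o.o...o..o...o
step 2: o....o..o.o.o...o..o...
step 3: .o....o..o.o.o...o..o..
step 4: ..o....o..o.o.o...o..o.
step 5: ...o....o..o.o.o...o..o
step 6: o...o....o..o.o.o...o..
step 7: .o...o....o..o.o.o...o.
step 8: ..o...o....o..o.o.o...o
step 9: o..o...o....o..o.o.o...
step 10: .o..o...o....o..o.o.o..
step 11: ..o..o...o....o..o.o.o.
step 12: ...o..o...o....o..o.o.o
step 13: o...o..o...o....o..o.o.
step 14: .o...o..o...o....o..o.o
step 15: o.o...o..o...o....o..o.

7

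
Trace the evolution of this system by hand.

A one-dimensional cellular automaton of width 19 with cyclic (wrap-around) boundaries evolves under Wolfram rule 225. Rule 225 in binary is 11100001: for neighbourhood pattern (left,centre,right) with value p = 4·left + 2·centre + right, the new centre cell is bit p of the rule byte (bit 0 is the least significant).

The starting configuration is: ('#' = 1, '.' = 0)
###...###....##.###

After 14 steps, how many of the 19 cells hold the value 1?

gen 0: ###...###....##.###
gen 1: ###.#..##.##..##.##
gen 2: ####....##.#...##.#
gen 3: ####.##..##..#..##.
gen 4: .####.#...#......##
gen 5: #.####..#...####..#
gen 6: ##.###....#..###...
gen 7: .##.##.##.....##.#.
gen 8: ..##.##.#.###..##..
gen 9: #..##.##.#.##...#.#
gen 10: #...##.##.#.#.#..#.
gen 11: ..#..##.##.#.#....#
gen 12: ......##.##.#..##..
gen 13: #####..##.##....#.#
gen 14: #####...##.#.##..#.

11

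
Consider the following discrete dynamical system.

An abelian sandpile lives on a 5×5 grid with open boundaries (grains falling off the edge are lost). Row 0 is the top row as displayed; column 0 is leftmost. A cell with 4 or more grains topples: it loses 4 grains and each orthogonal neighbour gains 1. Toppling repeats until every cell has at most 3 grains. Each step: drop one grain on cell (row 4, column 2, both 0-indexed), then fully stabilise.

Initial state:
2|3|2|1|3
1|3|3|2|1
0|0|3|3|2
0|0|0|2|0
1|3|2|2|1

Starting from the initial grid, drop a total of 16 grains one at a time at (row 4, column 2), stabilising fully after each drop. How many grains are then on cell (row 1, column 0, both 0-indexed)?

2

gen 0: 2|3|2|1|3
1|3|3|2|1
0|0|3|3|2
0|0|0|2|0
1|3|2|2|1
gen 1: 2|3|2|1|3
1|3|3|2|1
0|0|3|3|2
0|0|0|2|0
1|3|3|2|1
gen 2: 2|3|2|1|3
1|3|3|2|1
0|0|3|3|2
0|1|1|2|0
2|0|1|3|1
gen 3: 2|3|2|1|3
1|3|3|2|1
0|0|3|3|2
0|1|1|2|0
2|0|2|3|1
gen 4: 2|3|2|1|3
1|3|3|2|1
0|0|3|3|2
0|1|1|2|0
2|0|3|3|1
gen 5: 2|3|2|1|3
1|3|3|2|1
0|0|3|3|2
0|1|2|3|0
2|1|1|0|2
gen 6: 2|3|2|1|3
1|3|3|2|1
0|0|3|3|2
0|1|2|3|0
2|1|2|0|2
gen 7: 2|3|2|1|3
1|3|3|2|1
0|0|3|3|2
0|1|2|3|0
2|1|3|0|2
gen 8: 2|3|2|1|3
1|3|3|2|1
0|0|3|3|2
0|1|3|3|0
2|2|0|1|2
gen 9: 2|3|2|1|3
1|3|3|2|1
0|0|3|3|2
0|1|3|3|0
2|2|1|1|2
gen 10: 2|3|2|1|3
1|3|3|2|1
0|0|3|3|2
0|1|3|3|0
2|2|2|1|2
gen 11: 2|3|2|1|3
1|3|3|2|1
0|0|3|3|2
0|1|3|3|0
2|2|3|1|2
gen 12: 3|1|0|3|3
2|1|3|0|2
0|2|2|2|3
0|2|2|1|1
2|3|1|3|2
gen 13: 3|1|0|3|3
2|1|3|0|2
0|2|2|2|3
0|2|2|1|1
2|3|2|3|2
gen 14: 3|1|0|3|3
2|1|3|0|2
0|2|2|2|3
0|2|2|1|1
2|3|3|3|2
gen 15: 3|1|0|3|3
2|1|3|0|2
0|2|2|2|3
0|3|3|2|1
3|0|2|0|3
gen 16: 3|1|0|3|3
2|1|3|0|2
0|2|2|2|3
0|3|3|2|1
3|0|3|0|3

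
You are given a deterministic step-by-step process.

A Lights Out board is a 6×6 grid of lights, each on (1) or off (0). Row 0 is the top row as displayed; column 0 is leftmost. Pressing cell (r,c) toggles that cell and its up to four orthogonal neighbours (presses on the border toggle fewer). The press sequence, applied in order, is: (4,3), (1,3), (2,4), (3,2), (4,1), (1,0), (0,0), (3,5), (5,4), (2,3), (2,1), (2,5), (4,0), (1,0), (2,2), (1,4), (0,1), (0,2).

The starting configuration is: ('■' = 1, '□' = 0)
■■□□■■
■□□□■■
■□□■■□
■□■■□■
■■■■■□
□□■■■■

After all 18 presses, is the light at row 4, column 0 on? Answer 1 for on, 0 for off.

1

t=0: ■■□□■■
■□□□■■
■□□■■□
■□■■□■
■■■■■□
□□■■■■
t=1: ■■□□■■
■□□□■■
■□□■■□
■□■□□■
■■□□□□
□□■□■■
t=2: ■■□■■■
■□■■□■
■□□□■□
■□■□□■
■■□□□□
□□■□■■
t=3: ■■□■■■
■□■■■■
■□□■□■
■□■□■■
■■□□□□
□□■□■■
t=4: ■■□■■■
■□■■■■
■□■■□■
■■□■■■
■■■□□□
□□■□■■
t=5: ■■□■■■
■□■■■■
■□■■□■
■□□■■■
□□□□□□
□■■□■■
t=6: □■□■■■
□■■■■■
□□■■□■
■□□■■■
□□□□□□
□■■□■■
t=7: ■□□■■■
■■■■■■
□□■■□■
■□□■■■
□□□□□□
□■■□■■
t=8: ■□□■■■
■■■■■■
□□■■□□
■□□■□□
□□□□□■
□■■□■■
t=9: ■□□■■■
■■■■■■
□□■■□□
■□□■□□
□□□□■■
□■■■□□
t=10: ■□□■■■
■■■□■■
□□□□■□
■□□□□□
□□□□■■
□■■■□□
t=11: ■□□■■■
■□■□■■
■■■□■□
■■□□□□
□□□□■■
□■■■□□
t=12: ■□□■■■
■□■□■□
■■■□□■
■■□□□■
□□□□■■
□■■■□□
t=13: ■□□■■■
■□■□■□
■■■□□■
□■□□□■
■■□□■■
■■■■□□
t=14: □□□■■■
□■■□■□
□■■□□■
□■□□□■
■■□□■■
■■■■□□
t=15: □□□■■■
□■□□■□
□□□■□■
□■■□□■
■■□□■■
■■■■□□
t=16: □□□■□■
□■□■□■
□□□■■■
□■■□□■
■■□□■■
■■■■□□
t=17: ■■■■□■
□□□■□■
□□□■■■
□■■□□■
■■□□■■
■■■■□□
t=18: ■□□□□■
□□■■□■
□□□■■■
□■■□□■
■■□□■■
■■■■□□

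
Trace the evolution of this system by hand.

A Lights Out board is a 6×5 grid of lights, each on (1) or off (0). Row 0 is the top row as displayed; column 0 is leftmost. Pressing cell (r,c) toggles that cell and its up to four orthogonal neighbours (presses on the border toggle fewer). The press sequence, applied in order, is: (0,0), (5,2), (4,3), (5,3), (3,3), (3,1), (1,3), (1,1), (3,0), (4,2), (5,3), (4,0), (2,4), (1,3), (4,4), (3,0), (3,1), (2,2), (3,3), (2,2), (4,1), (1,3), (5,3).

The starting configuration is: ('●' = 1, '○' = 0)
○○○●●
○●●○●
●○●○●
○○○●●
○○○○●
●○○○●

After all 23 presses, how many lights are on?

17

[0] ○○○●●
○●●○●
●○●○●
○○○●●
○○○○●
●○○○●
[1] ●●○●●
●●●○●
●○●○●
○○○●●
○○○○●
●○○○●
[2] ●●○●●
●●●○●
●○●○●
○○○●●
○○●○●
●●●●●
[3] ●●○●●
●●●○●
●○●○●
○○○○●
○○○●○
●●●○●
[4] ●●○●●
●●●○●
●○●○●
○○○○●
○○○○○
●●○●○
[5] ●●○●●
●●●○●
●○●●●
○○●●○
○○○●○
●●○●○
[6] ●●○●●
●●●○●
●●●●●
●●○●○
○●○●○
●●○●○
[7] ●●○○●
●●○●○
●●●○●
●●○●○
○●○●○
●●○●○
[8] ●○○○●
○○●●○
●○●○●
●●○●○
○●○●○
●●○●○
[9] ●○○○●
○○●●○
○○●○●
○○○●○
●●○●○
●●○●○
[10] ●○○○●
○○●●○
○○●○●
○○●●○
●○●○○
●●●●○
[11] ●○○○●
○○●●○
○○●○●
○○●●○
●○●●○
●●○○●
[12] ●○○○●
○○●●○
○○●○●
●○●●○
○●●●○
○●○○●
[13] ●○○○●
○○●●●
○○●●○
●○●●●
○●●●○
○●○○●
[14] ●○○●●
○○○○○
○○●○○
●○●●●
○●●●○
○●○○●
[15] ●○○●●
○○○○○
○○●○○
●○●●○
○●●○●
○●○○○
[16] ●○○●●
○○○○○
●○●○○
○●●●○
●●●○●
○●○○○
[17] ●○○●●
○○○○○
●●●○○
●○○●○
●○●○●
○●○○○
[18] ●○○●●
○○●○○
●○○●○
●○●●○
●○●○●
○●○○○
[19] ●○○●●
○○●○○
●○○○○
●○○○●
●○●●●
○●○○○
[20] ●○○●●
○○○○○
●●●●○
●○●○●
●○●●●
○●○○○
[21] ●○○●●
○○○○○
●●●●○
●●●○●
○●○●●
○○○○○
[22] ●○○○●
○○●●●
●●●○○
●●●○●
○●○●●
○○○○○
[23] ●○○○●
○○●●●
●●●○○
●●●○●
○●○○●
○○●●●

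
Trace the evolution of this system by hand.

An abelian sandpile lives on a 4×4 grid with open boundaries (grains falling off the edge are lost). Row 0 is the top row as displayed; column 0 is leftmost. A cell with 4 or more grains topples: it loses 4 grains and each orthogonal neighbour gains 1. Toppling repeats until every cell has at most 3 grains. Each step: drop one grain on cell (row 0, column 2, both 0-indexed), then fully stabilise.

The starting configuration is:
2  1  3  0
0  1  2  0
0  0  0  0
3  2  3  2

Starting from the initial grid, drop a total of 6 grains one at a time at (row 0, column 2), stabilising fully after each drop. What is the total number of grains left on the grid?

23

[0] 2  1  3  0
0  1  2  0
0  0  0  0
3  2  3  2
[1] 2  2  0  1
0  1  3  0
0  0  0  0
3  2  3  2
[2] 2  2  1  1
0  1  3  0
0  0  0  0
3  2  3  2
[3] 2  2  2  1
0  1  3  0
0  0  0  0
3  2  3  2
[4] 2  2  3  1
0  1  3  0
0  0  0  0
3  2  3  2
[5] 2  3  1  2
0  2  0  1
0  0  1  0
3  2  3  2
[6] 2  3  2  2
0  2  0  1
0  0  1  0
3  2  3  2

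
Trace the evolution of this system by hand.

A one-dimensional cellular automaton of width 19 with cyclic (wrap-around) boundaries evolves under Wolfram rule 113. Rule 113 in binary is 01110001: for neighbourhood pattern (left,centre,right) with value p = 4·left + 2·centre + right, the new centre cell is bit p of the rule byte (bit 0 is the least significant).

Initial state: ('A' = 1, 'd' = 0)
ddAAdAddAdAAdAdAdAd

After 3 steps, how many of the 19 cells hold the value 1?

10

0) ddAAdAddAdAAdAdAdAd
1) AddAAdAddAdAAdAdAdA
2) AAddAAdAddAdAAdAdAd
3) dAAddAAdAddAdAAdAdA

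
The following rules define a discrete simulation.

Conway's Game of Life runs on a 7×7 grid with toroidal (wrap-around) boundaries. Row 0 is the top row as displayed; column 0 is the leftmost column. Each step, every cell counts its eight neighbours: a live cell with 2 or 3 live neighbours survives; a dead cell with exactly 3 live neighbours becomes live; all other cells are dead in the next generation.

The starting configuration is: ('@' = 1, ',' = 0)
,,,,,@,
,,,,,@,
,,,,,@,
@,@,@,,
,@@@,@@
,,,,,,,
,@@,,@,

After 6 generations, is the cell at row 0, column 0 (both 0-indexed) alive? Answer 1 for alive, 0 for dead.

1

[0] ,,,,,@,
,,,,,@,
,,,,,@,
@,@,@,,
,@@@,@@
,,,,,,,
,@@,,@,
[1] ,,,,@@@
,,,,@@@
,,,,@@@
@,@,@,,
@@@@@@@
@,,@@@@
,,,,,,,
[2] ,,,,@,@
@,,@,,,
@,,,,,,
,,@,,,,
,,,,,,,
,,,,,,,
@,,@,,,
[3] @,,@@,@
@,,,,,@
,@,,,,,
,,,,,,,
,,,,,,,
,,,,,,,
,,,,,,,
[4] @,,,,@@
,@,,,@@
@,,,,,,
,,,,,,,
,,,,,,,
,,,,,,,
,,,,,,,
[5] @,,,,@,
,@,,,@,
@,,,,,@
,,,,,,,
,,,,,,,
,,,,,,,
,,,,,,@
[6] @,,,,@,
,@,,,@,
@,,,,,@
,,,,,,,
,,,,,,,
,,,,,,,
,,,,,,@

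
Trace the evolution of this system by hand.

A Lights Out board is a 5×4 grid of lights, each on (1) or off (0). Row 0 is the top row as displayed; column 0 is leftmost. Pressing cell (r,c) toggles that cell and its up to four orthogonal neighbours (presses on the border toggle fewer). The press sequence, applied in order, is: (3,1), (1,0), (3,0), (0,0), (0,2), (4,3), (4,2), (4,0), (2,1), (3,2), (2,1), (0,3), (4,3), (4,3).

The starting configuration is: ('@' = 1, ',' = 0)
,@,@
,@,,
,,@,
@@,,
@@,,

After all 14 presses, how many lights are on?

gen 0: ,@,@
,@,,
,,@,
@@,,
@@,,
gen 1: ,@,@
,@,,
,@@,
,,@,
@,,,
gen 2: @@,@
@,,,
@@@,
,,@,
@,,,
gen 3: @@,@
@,,,
,@@,
@@@,
,,,,
gen 4: ,,,@
,,,,
,@@,
@@@,
,,,,
gen 5: ,@@,
,,@,
,@@,
@@@,
,,,,
gen 6: ,@@,
,,@,
,@@,
@@@@
,,@@
gen 7: ,@@,
,,@,
,@@,
@@,@
,@,,
gen 8: ,@@,
,,@,
,@@,
,@,@
@,,,
gen 9: ,@@,
,@@,
@,,,
,,,@
@,,,
gen 10: ,@@,
,@@,
@,@,
,@@,
@,@,
gen 11: ,@@,
,,@,
,@,,
,,@,
@,@,
gen 12: ,@,@
,,@@
,@,,
,,@,
@,@,
gen 13: ,@,@
,,@@
,@,,
,,@@
@,,@
gen 14: ,@,@
,,@@
,@,,
,,@,
@,@,

8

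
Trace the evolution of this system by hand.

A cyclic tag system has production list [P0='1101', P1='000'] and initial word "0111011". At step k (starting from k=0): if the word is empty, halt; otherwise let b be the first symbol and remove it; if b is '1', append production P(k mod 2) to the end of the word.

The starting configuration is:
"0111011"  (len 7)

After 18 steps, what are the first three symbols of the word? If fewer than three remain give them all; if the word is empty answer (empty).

k=0  "0111011"  (len 7)
k=1  "111011"  (len 6)
k=2  "11011000"  (len 8)
k=3  "10110001101"  (len 11)
k=4  "0110001101000"  (len 13)
k=5  "110001101000"  (len 12)
k=6  "10001101000000"  (len 14)
k=7  "00011010000001101"  (len 17)
k=8  "0011010000001101"  (len 16)
k=9  "011010000001101"  (len 15)
k=10  "11010000001101"  (len 14)
k=11  "10100000011011101"  (len 17)
k=12  "0100000011011101000"  (len 19)
k=13  "100000011011101000"  (len 18)
k=14  "00000011011101000000"  (len 20)
k=15  "0000011011101000000"  (len 19)
k=16  "000011011101000000"  (len 18)
k=17  "00011011101000000"  (len 17)
k=18  "0011011101000000"  (len 16)

001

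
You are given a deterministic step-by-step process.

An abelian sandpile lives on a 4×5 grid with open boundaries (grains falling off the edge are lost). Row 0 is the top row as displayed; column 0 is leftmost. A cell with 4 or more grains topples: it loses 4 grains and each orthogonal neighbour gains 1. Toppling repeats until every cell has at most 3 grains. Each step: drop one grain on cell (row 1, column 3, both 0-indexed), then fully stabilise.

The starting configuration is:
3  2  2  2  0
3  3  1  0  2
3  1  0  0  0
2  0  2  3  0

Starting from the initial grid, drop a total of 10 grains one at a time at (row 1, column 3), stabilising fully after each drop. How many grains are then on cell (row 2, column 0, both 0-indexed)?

0

k=0  3  2  2  2  0
3  3  1  0  2
3  1  0  0  0
2  0  2  3  0
k=1  3  2  2  2  0
3  3  1  1  2
3  1  0  0  0
2  0  2  3  0
k=2  3  2  2  2  0
3  3  1  2  2
3  1  0  0  0
2  0  2  3  0
k=3  3  2  2  2  0
3  3  1  3  2
3  1  0  0  0
2  0  2  3  0
k=4  3  2  2  3  0
3  3  2  0  3
3  1  0  1  0
2  0  2  3  0
k=5  3  2  2  3  0
3  3  2  1  3
3  1  0  1  0
2  0  2  3  0
k=6  3  2  2  3  0
3  3  2  2  3
3  1  0  1  0
2  0  2  3  0
k=7  3  2  2  3  0
3  3  2  3  3
3  1  0  1  0
2  0  2  3  0
k=8  3  2  3  0  2
3  3  3  2  0
3  1  0  2  1
2  0  2  3  0
k=9  3  2  3  0  2
3  3  3  3  0
3  1  0  2  1
2  0  2  3  0
k=10  1  1  1  2  2
2  2  2  1  1
0  3  1  3  1
3  0  2  3  0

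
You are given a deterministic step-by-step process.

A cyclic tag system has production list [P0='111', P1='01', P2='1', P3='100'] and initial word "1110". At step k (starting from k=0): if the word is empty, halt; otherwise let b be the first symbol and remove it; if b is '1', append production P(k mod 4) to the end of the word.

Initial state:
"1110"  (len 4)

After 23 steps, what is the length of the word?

gen 0: "1110"  (len 4)
gen 1: "110111"  (len 6)
gen 2: "1011101"  (len 7)
gen 3: "0111011"  (len 7)
gen 4: "111011"  (len 6)
gen 5: "11011111"  (len 8)
gen 6: "101111101"  (len 9)
gen 7: "011111011"  (len 9)
gen 8: "11111011"  (len 8)
gen 9: "1111011111"  (len 10)
gen 10: "11101111101"  (len 11)
gen 11: "11011111011"  (len 11)
gen 12: "1011111011100"  (len 13)
gen 13: "011111011100111"  (len 15)
gen 14: "11111011100111"  (len 14)
gen 15: "11110111001111"  (len 14)
gen 16: "1110111001111100"  (len 16)
gen 17: "110111001111100111"  (len 18)
gen 18: "1011100111110011101"  (len 19)
gen 19: "0111001111100111011"  (len 19)
gen 20: "111001111100111011"  (len 18)
gen 21: "11001111100111011111"  (len 20)
gen 22: "100111110011101111101"  (len 21)
gen 23: "001111100111011111011"  (len 21)

21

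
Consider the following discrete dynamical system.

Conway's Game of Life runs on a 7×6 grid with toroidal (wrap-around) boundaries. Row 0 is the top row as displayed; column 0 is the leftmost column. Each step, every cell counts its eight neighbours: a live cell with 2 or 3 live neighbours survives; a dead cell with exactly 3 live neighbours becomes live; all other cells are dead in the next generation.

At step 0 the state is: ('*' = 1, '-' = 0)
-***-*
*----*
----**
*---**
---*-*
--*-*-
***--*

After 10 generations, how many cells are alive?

8

step 0: -***-*
*----*
----**
*---**
---*-*
--*-*-
***--*
step 1: ---*--
-***--
------
*--*--
*--*--
--*-*-
-----*
step 2: ---**-
--**--
-*-*--
------
-*****
---***
---**-
step 3: ------
------
---*--
**----
*-*--*
*-----
--*---
step 4: ------
------
------
***--*
-----*
*----*
------
step 5: ------
------
**----
**---*
----*-
*----*
------
step 6: ------
------
-*---*
-*---*
-*--*-
-----*
------
step 7: ------
------
------
-**-**
----**
------
------
step 8: ------
------
------
*--***
*--***
------
------
step 9: ------
------
----**
*--*--
*--*--
----**
------
step 10: ------
------
----**
*--*--
*--*--
----**
------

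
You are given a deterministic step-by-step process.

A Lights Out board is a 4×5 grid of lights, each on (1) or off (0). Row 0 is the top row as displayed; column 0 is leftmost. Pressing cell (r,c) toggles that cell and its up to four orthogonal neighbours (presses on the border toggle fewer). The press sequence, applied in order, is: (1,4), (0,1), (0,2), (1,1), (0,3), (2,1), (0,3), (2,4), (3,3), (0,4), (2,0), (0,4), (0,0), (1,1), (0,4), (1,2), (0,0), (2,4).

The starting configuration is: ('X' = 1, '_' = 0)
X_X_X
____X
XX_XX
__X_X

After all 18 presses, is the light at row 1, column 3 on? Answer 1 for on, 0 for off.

[0] X_X_X
____X
XX_XX
__X_X
[1] X_X__
___X_
XX_X_
__X_X
[2] _X___
_X_X_
XX_X_
__X_X
[3] __XX_
_XXX_
XX_X_
__X_X
[4] _XXX_
X__X_
X__X_
__X_X
[5] _X__X
X____
X__X_
__X_X
[6] _X__X
XX___
_XXX_
_XX_X
[7] _XXX_
XX_X_
_XXX_
_XX_X
[8] _XXX_
XX_XX
_XX_X
_XX__
[9] _XXX_
XX_XX
_XXXX
_X_XX
[10] _XX_X
XX_X_
_XXXX
_X_XX
[11] _XX_X
_X_X_
X_XXX
XX_XX
[12] _XXX_
_X_XX
X_XXX
XX_XX
[13] X_XX_
XX_XX
X_XXX
XX_XX
[14] XXXX_
__XXX
XXXXX
XX_XX
[15] XXX_X
__XX_
XXXXX
XX_XX
[16] XX__X
_X___
XX_XX
XX_XX
[17] ____X
XX___
XX_XX
XX_XX
[18] ____X
XX__X
XX___
XX_X_

0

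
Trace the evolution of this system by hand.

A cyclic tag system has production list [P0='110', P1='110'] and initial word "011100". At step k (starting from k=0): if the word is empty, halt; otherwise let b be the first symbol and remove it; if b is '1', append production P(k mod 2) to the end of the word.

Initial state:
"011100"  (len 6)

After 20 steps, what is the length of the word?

k=0  "011100"  (len 6)
k=1  "11100"  (len 5)
k=2  "1100110"  (len 7)
k=3  "100110110"  (len 9)
k=4  "00110110110"  (len 11)
k=5  "0110110110"  (len 10)
k=6  "110110110"  (len 9)
k=7  "10110110110"  (len 11)
k=8  "0110110110110"  (len 13)
k=9  "110110110110"  (len 12)
k=10  "10110110110110"  (len 14)
k=11  "0110110110110110"  (len 16)
k=12  "110110110110110"  (len 15)
k=13  "10110110110110110"  (len 17)
k=14  "0110110110110110110"  (len 19)
k=15  "110110110110110110"  (len 18)
k=16  "10110110110110110110"  (len 20)
k=17  "0110110110110110110110"  (len 22)
k=18  "110110110110110110110"  (len 21)
k=19  "10110110110110110110110"  (len 23)
k=20  "0110110110110110110110110"  (len 25)

25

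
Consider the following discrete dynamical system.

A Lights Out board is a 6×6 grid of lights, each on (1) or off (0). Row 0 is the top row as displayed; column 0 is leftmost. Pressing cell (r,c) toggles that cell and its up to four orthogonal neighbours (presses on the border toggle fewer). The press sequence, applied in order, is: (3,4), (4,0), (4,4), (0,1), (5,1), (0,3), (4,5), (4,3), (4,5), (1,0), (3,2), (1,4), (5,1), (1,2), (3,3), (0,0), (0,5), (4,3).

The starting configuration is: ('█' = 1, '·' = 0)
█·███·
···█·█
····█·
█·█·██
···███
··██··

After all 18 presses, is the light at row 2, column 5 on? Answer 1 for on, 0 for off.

0

0) █·███·
···█·█
····█·
█·█·██
···███
··██··
1) █·███·
···█·█
······
█·██··
···█·█
··██··
2) █·███·
···█·█
······
··██··
██·█·█
█·██··
3) █·███·
···█·█
······
··███·
██··█·
█·███·
4) ·█·██·
·█·█·█
······
··███·
██··█·
█·███·
5) ·█·██·
·█·█·█
······
··███·
█···█·
·█·██·
6) ·██···
·█···█
······
··███·
█···█·
·█·██·
7) ·██···
·█···█
······
··████
█····█
·█·███
8) ·██···
·█···█
······
··█·██
█·████
·█··██
9) ·██···
·█···█
······
··█·█·
█·██··
·█··█·
10) ███···
█····█
█·····
··█·█·
█·██··
·█··█·
11) ███···
█····█
█·█···
·█·██·
█··█··
·█··█·
12) ███·█·
█··██·
█·█·█·
·█·██·
█··█··
·█··█·
13) ███·█·
█··██·
█·█·█·
·█·██·
██·█··
█·█·█·
14) ██··█·
███·█·
█···█·
·█·██·
██·█··
█·█·█·
15) ██··█·
███·█·
█··██·
·██···
██····
█·█·█·
16) ····█·
·██·█·
█··██·
·██···
██····
█·█·█·
17) ·····█
·██·██
█··██·
·██···
██····
█·█·█·
18) ·····█
·██·██
█··██·
·███··
█████·
█·███·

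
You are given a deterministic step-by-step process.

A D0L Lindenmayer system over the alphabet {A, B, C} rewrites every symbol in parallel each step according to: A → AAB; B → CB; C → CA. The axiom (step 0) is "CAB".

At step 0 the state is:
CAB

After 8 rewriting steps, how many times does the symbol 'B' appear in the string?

1224

k=0  CAB
k=1  CAAABCB
k=2  CAAABAABAABCBCACB
k=3  CAAABAABAABCBAABAABCBAABAABCBCACBCAAABCACB
k=4  CAAABAABAABCBAABAABCBAABAABCBCACBAABAABCBAABAABCBCACBAABAABCBAABAABCBCACBCAAABCACBCAAABAABAABCBCAAABCACB
k=5  CAAABAABAABCBAABAABCBAABAABCBCACBAABAABCBAABAABCBCACBAABAA…ACBCAAABAABAABCBAABAABCBAABAABCBCACBCAAABAABAABCBCAAABCACB  (len 257)
k=6  CAAABAABAABCBAABAABCBAABAABCBCACBAABAABCBAABAABCBCACBAABAA…ACBCAAABAABAABCBAABAABCBAABAABCBCACBCAAABAABAABCBCAAABCACB  (len 634)
k=7  CAAABAABAABCBAABAABCBAABAABCBCACBAABAABCBAABAABCBCACBAABAA…ACBCAAABAABAABCBAABAABCBAABAABCBCACBCAAABAABAABCBCAAABCACB  (len 1563)
k=8  CAAABAABAABCBAABAABCBAABAABCBCACBAABAABCBAABAABCBCACBAABAA…ACBCAAABAABAABCBAABAABCBAABAABCBCACBCAAABAABAABCBCAAABCACB  (len 3853)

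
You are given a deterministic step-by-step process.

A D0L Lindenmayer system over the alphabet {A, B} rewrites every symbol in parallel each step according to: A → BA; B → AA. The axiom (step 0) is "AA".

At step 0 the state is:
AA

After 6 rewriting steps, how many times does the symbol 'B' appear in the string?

0) AA
1) BABA
2) AABAAABA
3) BABAAABABABAAABA
4) AABAAABABABAAABAAABAAABABABAAABA
5) BABAAABABABAAABAAABAAABABABAAABABABAAABABABAAABAAABAAABABABAAABA
6) AABAAABABABAAABAAABAAABABABAAABABABAAABABABAAABAAABAAABABA…BABABAAABAAABAAABABABAAABABABAAABABABAAABAAABAAABABABAAABA  (len 128)

42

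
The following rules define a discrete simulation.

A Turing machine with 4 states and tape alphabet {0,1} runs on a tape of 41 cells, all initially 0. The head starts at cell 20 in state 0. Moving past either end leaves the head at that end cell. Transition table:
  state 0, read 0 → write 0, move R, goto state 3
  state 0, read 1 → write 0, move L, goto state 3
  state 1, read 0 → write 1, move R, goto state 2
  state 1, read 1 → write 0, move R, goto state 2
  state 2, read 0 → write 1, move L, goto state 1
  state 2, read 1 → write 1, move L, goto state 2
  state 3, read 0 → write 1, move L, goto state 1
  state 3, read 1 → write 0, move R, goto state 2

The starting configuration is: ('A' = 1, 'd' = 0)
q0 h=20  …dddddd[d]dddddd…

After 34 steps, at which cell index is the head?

step 0: q0 h=20  …dddddd[d]dddddd…
step 1: q3 h=21  …dddddd[d]dddddd…
step 2: q1 h=20  …dddddd[d]Addddd…
step 3: q2 h=21  …dddddA[A]dddddd…
step 4: q2 h=20  …dddddd[A]Addddd…
step 5: q2 h=19  …dddddd[d]AAdddd…
step 6: q1 h=18  …dddddd[d]AAAddd…
step 7: q2 h=19  …dddddA[A]AAdddd…
step 8: q2 h=18  …dddddd[A]AAAddd…
step 9: q2 h=17  …dddddd[d]AAAAdd…
step 10: q1 h=16  …dddddd[d]AAAAAd…
step 11: q2 h=17  …dddddA[A]AAAAdd…
step 12: q2 h=16  …dddddd[A]AAAAAd…
step 13: q2 h=15  …dddddd[d]AAAAAA…
step 14: q1 h=14  …dddddd[d]AAAAAA…
step 15: q2 h=15  …dddddA[A]AAAAAA…
step 16: q2 h=14  …dddddd[A]AAAAAA…
step 17: q2 h=13  …dddddd[d]AAAAAA…
step 18: q1 h=12  …dddddd[d]AAAAAA…
step 19: q2 h=13  …dddddA[A]AAAAAA…
step 20: q2 h=12  …dddddd[A]AAAAAA…
step 21: q2 h=11  …dddddd[d]AAAAAA…
step 22: q1 h=10  …dddddd[d]AAAAAA…
step 23: q2 h=11  …dddddA[A]AAAAAA…
step 24: q2 h=10  …dddddd[A]AAAAAA…
step 25: q2 h= 9  …dddddd[d]AAAAAA…
step 26: q1 h= 8  …dddddd[d]AAAAAA…
step 27: q2 h= 9  …dddddA[A]AAAAAA…
step 28: q2 h= 8  …dddddd[A]AAAAAA…
step 29: q2 h= 7  …dddddd[d]AAAAAA…
step 30: q1 h= 6  |dddddd[d]AAAAAA…
step 31: q2 h= 7  …dddddA[A]AAAAAA…
step 32: q2 h= 6  |dddddd[A]AAAAAA…
step 33: q2 h= 5  |ddddd[d]AAAAAA…
step 34: q1 h= 4  |dddd[d]AAAAAA…

4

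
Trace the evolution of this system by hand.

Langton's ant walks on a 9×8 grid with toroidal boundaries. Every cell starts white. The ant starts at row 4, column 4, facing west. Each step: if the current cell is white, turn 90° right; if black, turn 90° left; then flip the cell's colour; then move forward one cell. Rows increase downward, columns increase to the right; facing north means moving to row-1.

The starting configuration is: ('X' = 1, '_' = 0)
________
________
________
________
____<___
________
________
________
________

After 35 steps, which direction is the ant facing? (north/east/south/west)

north

[0] ________
________
________
________
____<___
________
________
________
________
[1] ________
________
________
____^___
____X___
________
________
________
________
[2] ________
________
________
____X>__
____X___
________
________
________
________
[3] ________
________
________
____XX__
____Xv__
________
________
________
________
[4] ________
________
________
____XX__
____<X__
________
________
________
________
[5] ________
________
________
____XX__
_____X__
____v___
________
________
________
[6] ________
________
________
____XX__
_____X__
___<X___
________
________
________
[7] ________
________
________
____XX__
___^_X__
___XX___
________
________
________
[8] ________
________
________
____XX__
___X>X__
___XX___
________
________
________
[9] ________
________
________
____XX__
___XXX__
___Xv___
________
________
________
[10] ________
________
________
____XX__
___XXX__
___X_>__
________
________
________
[11] ________
________
________
____XX__
___XXX__
___X_X__
_____v__
________
________
[12] ________
________
________
____XX__
___XXX__
___X_X__
____<X__
________
________
[13] ________
________
________
____XX__
___XXX__
___X^X__
____XX__
________
________
[14] ________
________
________
____XX__
___XXX__
___XX>__
____XX__
________
________
[15] ________
________
________
____XX__
___XX^__
___XX___
____XX__
________
________
[16] ________
________
________
____XX__
___X<___
___XX___
____XX__
________
________
[17] ________
________
________
____XX__
___X____
___Xv___
____XX__
________
________
[18] ________
________
________
____XX__
___X____
___X_>__
____XX__
________
________
[19] ________
________
________
____XX__
___X____
___X_X__
____Xv__
________
________
[20] ________
________
________
____XX__
___X____
___X_X__
____X_>_
________
________
[21] ________
________
________
____XX__
___X____
___X_X__
____X_X_
______v_
________
[22] ________
________
________
____XX__
___X____
___X_X__
____X_X_
_____<X_
________
[23] ________
________
________
____XX__
___X____
___X_X__
____X^X_
_____XX_
________
[24] ________
________
________
____XX__
___X____
___X_X__
____XX>_
_____XX_
________
[25] ________
________
________
____XX__
___X____
___X_X^_
____XX__
_____XX_
________
[26] ________
________
________
____XX__
___X____
___X_XX>
____XX__
_____XX_
________
[27] ________
________
________
____XX__
___X____
___X_XXX
____XX_v
_____XX_
________
[28] ________
________
________
____XX__
___X____
___X_XXX
____XX<X
_____XX_
________
[29] ________
________
________
____XX__
___X____
___X_X^X
____XXXX
_____XX_
________
[30] ________
________
________
____XX__
___X____
___X_<_X
____XXXX
_____XX_
________
[31] ________
________
________
____XX__
___X____
___X___X
____XvXX
_____XX_
________
[32] ________
________
________
____XX__
___X____
___X___X
____X_>X
_____XX_
________
[33] ________
________
________
____XX__
___X____
___X__^X
____X__X
_____XX_
________
[34] ________
________
________
____XX__
___X____
___X__X>
____X__X
_____XX_
________
[35] ________
________
________
____XX__
___X___^
___X__X_
____X__X
_____XX_
________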